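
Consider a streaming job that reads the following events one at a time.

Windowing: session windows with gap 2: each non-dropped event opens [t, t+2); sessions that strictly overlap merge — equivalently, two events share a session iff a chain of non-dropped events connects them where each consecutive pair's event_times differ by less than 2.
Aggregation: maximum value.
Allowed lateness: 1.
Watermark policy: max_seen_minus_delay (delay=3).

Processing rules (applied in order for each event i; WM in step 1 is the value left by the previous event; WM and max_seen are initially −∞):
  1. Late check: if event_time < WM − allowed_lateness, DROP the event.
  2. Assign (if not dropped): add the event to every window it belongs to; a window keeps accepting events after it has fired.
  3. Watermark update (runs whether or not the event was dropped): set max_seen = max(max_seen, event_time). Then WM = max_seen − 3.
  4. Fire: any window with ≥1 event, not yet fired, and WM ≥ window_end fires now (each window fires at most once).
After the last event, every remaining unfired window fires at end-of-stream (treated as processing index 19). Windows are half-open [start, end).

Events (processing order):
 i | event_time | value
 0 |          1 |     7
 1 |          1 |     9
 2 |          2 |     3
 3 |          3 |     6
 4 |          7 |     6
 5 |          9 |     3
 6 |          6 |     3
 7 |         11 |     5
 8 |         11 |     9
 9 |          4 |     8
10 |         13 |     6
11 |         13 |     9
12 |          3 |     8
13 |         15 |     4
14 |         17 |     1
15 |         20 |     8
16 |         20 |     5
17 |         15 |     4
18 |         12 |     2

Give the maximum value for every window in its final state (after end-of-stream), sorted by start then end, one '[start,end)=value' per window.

i=0 t=1 v=7: → [1,3); WM=-2
i=1 t=1 v=9: → [1,3); WM=-2
i=2 t=2 v=3: → [1,4); WM=-1
i=3 t=3 v=6: → [1,5); WM=0
i=4 t=7 v=6: → [7,9); WM=4
i=5 t=9 v=3: → [9,11); WM=6
i=6 t=6 v=3: → [6,9); WM=6
i=7 t=11 v=5: → [11,13); WM=8
i=8 t=11 v=9: → [11,13); WM=8
i=9 t=4 v=8: DROP (t<8-1); WM=8
i=10 t=13 v=6: → [13,15); WM=10
i=11 t=13 v=9: → [13,15); WM=10
i=12 t=3 v=8: DROP (t<10-1); WM=10
i=13 t=15 v=4: → [15,17); WM=12
i=14 t=17 v=1: → [17,19); WM=14
i=15 t=20 v=8: → [20,22); WM=17
i=16 t=20 v=5: → [20,22); WM=17
i=17 t=15 v=4: DROP (t<17-1); WM=17
i=18 t=12 v=2: DROP (t<17-1); WM=17

[1,5)=9 [6,9)=6 [9,11)=3 [11,13)=9 [13,15)=9 [15,17)=4 [17,19)=1 [20,22)=8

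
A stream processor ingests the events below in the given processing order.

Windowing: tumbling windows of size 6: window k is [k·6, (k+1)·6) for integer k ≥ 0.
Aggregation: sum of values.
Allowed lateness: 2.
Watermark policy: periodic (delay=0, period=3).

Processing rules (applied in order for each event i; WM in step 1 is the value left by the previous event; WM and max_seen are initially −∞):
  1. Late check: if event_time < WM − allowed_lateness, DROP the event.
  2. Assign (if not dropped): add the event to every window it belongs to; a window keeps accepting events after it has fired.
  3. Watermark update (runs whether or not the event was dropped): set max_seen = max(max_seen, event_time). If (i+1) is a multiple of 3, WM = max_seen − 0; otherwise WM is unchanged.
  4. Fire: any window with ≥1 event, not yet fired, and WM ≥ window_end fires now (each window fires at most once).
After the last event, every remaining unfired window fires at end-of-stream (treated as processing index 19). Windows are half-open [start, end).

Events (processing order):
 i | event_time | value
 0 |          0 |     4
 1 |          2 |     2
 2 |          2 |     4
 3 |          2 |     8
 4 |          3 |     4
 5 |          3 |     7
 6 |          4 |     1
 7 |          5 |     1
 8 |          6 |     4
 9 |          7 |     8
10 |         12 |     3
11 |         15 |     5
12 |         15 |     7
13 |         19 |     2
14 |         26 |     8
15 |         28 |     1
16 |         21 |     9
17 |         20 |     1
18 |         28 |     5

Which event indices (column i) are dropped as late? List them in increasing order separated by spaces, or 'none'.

16 17

i=0 t=0 v=4: → [0,6); WM=−∞
i=1 t=2 v=2: → [0,6); WM=−∞
i=2 t=2 v=4: → [0,6); WM=2
i=3 t=2 v=8: → [0,6); WM=2
i=4 t=3 v=4: → [0,6); WM=2
i=5 t=3 v=7: → [0,6); WM=3
i=6 t=4 v=1: → [0,6); WM=3
i=7 t=5 v=1: → [0,6); WM=3
i=8 t=6 v=4: → [6,12); WM=6; [0,6) fires=31
i=9 t=7 v=8: → [6,12); WM=6
i=10 t=12 v=3: → [12,18); WM=6
i=11 t=15 v=5: → [12,18); WM=15; [6,12) fires=12
i=12 t=15 v=7: → [12,18); WM=15
i=13 t=19 v=2: → [18,24); WM=15
i=14 t=26 v=8: → [24,30); WM=26; [12,18) fires=15 [18,24) fires=2
i=15 t=28 v=1: → [24,30); WM=26
i=16 t=21 v=9: DROP (t<26-2); WM=26
i=17 t=20 v=1: DROP (t<26-2); WM=28
i=18 t=28 v=5: → [24,30); WM=28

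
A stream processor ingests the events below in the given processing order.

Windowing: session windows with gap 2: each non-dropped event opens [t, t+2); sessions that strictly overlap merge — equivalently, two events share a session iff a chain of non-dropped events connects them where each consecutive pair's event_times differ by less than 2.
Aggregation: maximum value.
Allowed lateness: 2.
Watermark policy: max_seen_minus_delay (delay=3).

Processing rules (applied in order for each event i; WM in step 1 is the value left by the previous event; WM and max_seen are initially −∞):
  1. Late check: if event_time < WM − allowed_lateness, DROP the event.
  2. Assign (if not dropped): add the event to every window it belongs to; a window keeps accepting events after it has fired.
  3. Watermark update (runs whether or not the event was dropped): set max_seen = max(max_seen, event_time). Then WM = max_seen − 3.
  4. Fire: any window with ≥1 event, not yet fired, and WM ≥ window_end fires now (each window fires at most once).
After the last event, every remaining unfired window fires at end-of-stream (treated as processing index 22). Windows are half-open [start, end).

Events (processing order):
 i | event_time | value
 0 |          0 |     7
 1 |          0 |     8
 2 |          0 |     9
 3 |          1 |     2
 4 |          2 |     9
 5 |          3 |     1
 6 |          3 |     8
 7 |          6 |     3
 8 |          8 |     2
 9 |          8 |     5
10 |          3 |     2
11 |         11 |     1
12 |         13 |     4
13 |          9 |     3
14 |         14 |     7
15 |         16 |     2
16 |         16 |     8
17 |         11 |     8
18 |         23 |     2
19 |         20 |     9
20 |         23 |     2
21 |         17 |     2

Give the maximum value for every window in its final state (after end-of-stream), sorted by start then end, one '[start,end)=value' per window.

[0,5)=9 [6,8)=3 [8,11)=5 [11,13)=8 [13,16)=7 [16,18)=8 [20,22)=9 [23,25)=2

i=0 t=0 v=7: → [0,2); WM=-3
i=1 t=0 v=8: → [0,2); WM=-3
i=2 t=0 v=9: → [0,2); WM=-3
i=3 t=1 v=2: → [0,3); WM=-2
i=4 t=2 v=9: → [0,4); WM=-1
i=5 t=3 v=1: → [0,5); WM=0
i=6 t=3 v=8: → [0,5); WM=0
i=7 t=6 v=3: → [6,8); WM=3
i=8 t=8 v=2: → [8,10); WM=5
i=9 t=8 v=5: → [8,10); WM=5
i=10 t=3 v=2: → [0,5); WM=5
i=11 t=11 v=1: → [11,13); WM=8
i=12 t=13 v=4: → [13,15); WM=10
i=13 t=9 v=3: → [8,11); WM=10
i=14 t=14 v=7: → [13,16); WM=11
i=15 t=16 v=2: → [16,18); WM=13
i=16 t=16 v=8: → [16,18); WM=13
i=17 t=11 v=8: → [11,13); WM=13
i=18 t=23 v=2: → [23,25); WM=20
i=19 t=20 v=9: → [20,22); WM=20
i=20 t=23 v=2: → [23,25); WM=20
i=21 t=17 v=2: DROP (t<20-2); WM=20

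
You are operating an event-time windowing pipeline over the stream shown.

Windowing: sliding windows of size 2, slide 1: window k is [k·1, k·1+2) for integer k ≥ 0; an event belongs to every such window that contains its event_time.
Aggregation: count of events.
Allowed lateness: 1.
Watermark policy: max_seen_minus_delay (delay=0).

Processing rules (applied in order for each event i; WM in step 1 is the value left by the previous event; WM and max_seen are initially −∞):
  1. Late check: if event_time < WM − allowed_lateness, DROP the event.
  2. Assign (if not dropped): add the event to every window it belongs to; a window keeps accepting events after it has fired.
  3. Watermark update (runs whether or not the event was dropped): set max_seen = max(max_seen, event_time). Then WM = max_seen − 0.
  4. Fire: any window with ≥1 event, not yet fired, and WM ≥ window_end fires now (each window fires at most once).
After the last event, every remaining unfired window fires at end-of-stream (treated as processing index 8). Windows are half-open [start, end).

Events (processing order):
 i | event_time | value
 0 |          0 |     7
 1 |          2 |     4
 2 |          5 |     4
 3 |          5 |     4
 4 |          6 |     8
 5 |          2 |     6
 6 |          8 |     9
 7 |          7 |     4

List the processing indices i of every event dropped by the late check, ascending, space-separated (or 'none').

5

i=0 t=0 v=7: → [0,2); WM=0
i=1 t=2 v=4: → [2,4),[1,3); WM=2; [0,2) fires=1
i=2 t=5 v=4: → [5,7),[4,6); WM=5; [1,3) fires=1 [2,4) fires=1
i=3 t=5 v=4: → [5,7),[4,6); WM=5
i=4 t=6 v=8: → [6,8),[5,7); WM=6; [4,6) fires=2
i=5 t=2 v=6: DROP (t<6-1); WM=6
i=6 t=8 v=9: → [8,10),[7,9); WM=8; [5,7) fires=3 [6,8) fires=1
i=7 t=7 v=4: → [7,9),[6,8); WM=8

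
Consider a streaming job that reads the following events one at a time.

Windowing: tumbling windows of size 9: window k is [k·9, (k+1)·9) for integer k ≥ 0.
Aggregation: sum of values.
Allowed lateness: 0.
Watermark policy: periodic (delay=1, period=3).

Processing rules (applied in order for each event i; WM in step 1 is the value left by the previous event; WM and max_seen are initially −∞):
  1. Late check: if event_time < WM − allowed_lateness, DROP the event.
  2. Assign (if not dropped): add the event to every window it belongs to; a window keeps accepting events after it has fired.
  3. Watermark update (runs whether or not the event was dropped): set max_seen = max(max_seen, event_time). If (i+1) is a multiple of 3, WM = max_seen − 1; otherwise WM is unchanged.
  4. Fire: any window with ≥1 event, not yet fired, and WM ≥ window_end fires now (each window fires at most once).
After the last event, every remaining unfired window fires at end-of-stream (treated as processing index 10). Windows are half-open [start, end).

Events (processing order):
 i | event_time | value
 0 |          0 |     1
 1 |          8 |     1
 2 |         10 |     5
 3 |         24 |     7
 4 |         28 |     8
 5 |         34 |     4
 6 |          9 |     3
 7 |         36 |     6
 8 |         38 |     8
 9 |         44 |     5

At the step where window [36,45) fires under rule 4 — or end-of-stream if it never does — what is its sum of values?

i=0 t=0 v=1: → [0,9); WM=−∞
i=1 t=8 v=1: → [0,9); WM=−∞
i=2 t=10 v=5: → [9,18); WM=9; [0,9) fires=2
i=3 t=24 v=7: → [18,27); WM=9
i=4 t=28 v=8: → [27,36); WM=9
i=5 t=34 v=4: → [27,36); WM=33; [9,18) fires=5 [18,27) fires=7
i=6 t=9 v=3: DROP (t<33-0); WM=33
i=7 t=36 v=6: → [36,45); WM=33
i=8 t=38 v=8: → [36,45); WM=37; [27,36) fires=12
i=9 t=44 v=5: → [36,45); WM=37

19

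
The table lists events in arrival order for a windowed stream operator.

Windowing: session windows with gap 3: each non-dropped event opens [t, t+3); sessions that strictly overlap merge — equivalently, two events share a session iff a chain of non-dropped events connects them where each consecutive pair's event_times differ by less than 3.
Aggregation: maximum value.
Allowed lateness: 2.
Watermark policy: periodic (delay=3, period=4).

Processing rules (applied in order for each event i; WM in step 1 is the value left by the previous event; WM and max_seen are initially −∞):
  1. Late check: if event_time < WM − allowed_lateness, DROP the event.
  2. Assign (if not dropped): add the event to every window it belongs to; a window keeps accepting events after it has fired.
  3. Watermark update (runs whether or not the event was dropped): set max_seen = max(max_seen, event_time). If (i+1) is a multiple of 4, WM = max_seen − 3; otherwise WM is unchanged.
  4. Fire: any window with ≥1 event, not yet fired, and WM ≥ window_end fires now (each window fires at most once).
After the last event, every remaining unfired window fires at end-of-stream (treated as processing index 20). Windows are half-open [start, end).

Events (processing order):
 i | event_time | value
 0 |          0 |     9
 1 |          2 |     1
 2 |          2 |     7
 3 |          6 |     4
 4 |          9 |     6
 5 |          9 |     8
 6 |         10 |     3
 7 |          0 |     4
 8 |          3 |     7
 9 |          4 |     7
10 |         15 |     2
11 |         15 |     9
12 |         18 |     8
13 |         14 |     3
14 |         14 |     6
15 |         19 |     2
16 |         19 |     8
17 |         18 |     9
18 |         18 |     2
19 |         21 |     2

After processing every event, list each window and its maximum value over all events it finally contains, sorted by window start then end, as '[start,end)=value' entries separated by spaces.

i=0 t=0 v=9: → [0,3); WM=−∞
i=1 t=2 v=1: → [0,5); WM=−∞
i=2 t=2 v=7: → [0,5); WM=−∞
i=3 t=6 v=4: → [6,9); WM=3
i=4 t=9 v=6: → [9,12); WM=3
i=5 t=9 v=8: → [9,12); WM=3
i=6 t=10 v=3: → [9,13); WM=3
i=7 t=0 v=4: DROP (t<3-2); WM=7
i=8 t=3 v=7: DROP (t<7-2); WM=7
i=9 t=4 v=7: DROP (t<7-2); WM=7
i=10 t=15 v=2: → [15,18); WM=7
i=11 t=15 v=9: → [15,18); WM=12
i=12 t=18 v=8: → [18,21); WM=12
i=13 t=14 v=3: → [14,18); WM=12
i=14 t=14 v=6: → [14,18); WM=12
i=15 t=19 v=2: → [18,22); WM=16
i=16 t=19 v=8: → [18,22); WM=16
i=17 t=18 v=9: → [18,22); WM=16
i=18 t=18 v=2: → [18,22); WM=16
i=19 t=21 v=2: → [18,24); WM=18

[0,5)=9 [6,9)=4 [9,13)=8 [14,18)=9 [18,24)=9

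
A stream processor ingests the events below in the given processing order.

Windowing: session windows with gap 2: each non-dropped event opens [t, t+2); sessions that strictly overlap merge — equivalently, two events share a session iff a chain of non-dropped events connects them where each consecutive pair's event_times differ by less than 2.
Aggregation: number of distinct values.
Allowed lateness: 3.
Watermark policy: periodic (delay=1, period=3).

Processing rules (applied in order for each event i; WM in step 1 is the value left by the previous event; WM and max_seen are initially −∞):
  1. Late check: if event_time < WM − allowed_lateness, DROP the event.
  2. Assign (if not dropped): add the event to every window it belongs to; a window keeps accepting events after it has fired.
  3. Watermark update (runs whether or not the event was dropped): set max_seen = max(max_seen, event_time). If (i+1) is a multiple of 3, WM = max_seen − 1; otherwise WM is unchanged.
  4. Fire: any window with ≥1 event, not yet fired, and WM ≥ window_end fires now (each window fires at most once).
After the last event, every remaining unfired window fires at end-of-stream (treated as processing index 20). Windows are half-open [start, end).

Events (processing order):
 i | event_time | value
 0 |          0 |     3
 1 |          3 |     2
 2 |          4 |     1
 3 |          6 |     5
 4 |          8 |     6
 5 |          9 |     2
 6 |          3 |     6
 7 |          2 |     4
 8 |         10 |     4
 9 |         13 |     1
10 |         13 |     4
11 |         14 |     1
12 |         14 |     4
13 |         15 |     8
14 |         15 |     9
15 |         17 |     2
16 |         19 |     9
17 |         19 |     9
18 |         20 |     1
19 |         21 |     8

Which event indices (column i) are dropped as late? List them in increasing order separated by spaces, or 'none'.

i=0 t=0 v=3: → [0,2); WM=−∞
i=1 t=3 v=2: → [3,5); WM=−∞
i=2 t=4 v=1: → [3,6); WM=3
i=3 t=6 v=5: → [6,8); WM=3
i=4 t=8 v=6: → [8,10); WM=3
i=5 t=9 v=2: → [8,11); WM=8
i=6 t=3 v=6: DROP (t<8-3); WM=8
i=7 t=2 v=4: DROP (t<8-3); WM=8
i=8 t=10 v=4: → [8,12); WM=9
i=9 t=13 v=1: → [13,15); WM=9
i=10 t=13 v=4: → [13,15); WM=9
i=11 t=14 v=1: → [13,16); WM=13
i=12 t=14 v=4: → [13,16); WM=13
i=13 t=15 v=8: → [13,17); WM=13
i=14 t=15 v=9: → [13,17); WM=14
i=15 t=17 v=2: → [17,19); WM=14
i=16 t=19 v=9: → [19,21); WM=14
i=17 t=19 v=9: → [19,21); WM=18
i=18 t=20 v=1: → [19,22); WM=18
i=19 t=21 v=8: → [19,23); WM=18

6 7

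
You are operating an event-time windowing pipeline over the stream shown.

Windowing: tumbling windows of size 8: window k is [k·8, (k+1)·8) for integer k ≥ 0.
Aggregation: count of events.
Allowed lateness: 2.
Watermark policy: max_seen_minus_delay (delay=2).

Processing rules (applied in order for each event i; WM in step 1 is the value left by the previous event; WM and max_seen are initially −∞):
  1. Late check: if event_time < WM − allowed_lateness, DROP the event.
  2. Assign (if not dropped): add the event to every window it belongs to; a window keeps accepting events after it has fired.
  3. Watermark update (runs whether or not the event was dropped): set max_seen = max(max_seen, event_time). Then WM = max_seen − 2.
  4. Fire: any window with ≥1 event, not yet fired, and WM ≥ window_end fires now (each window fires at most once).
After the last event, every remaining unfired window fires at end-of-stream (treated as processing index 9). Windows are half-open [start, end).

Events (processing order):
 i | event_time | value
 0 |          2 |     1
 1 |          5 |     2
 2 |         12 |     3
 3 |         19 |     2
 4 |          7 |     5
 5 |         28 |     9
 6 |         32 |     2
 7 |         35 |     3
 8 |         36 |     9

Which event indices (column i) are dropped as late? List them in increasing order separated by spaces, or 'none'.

i=0 t=2 v=1: → [0,8); WM=0
i=1 t=5 v=2: → [0,8); WM=3
i=2 t=12 v=3: → [8,16); WM=10; [0,8) fires=2
i=3 t=19 v=2: → [16,24); WM=17; [8,16) fires=1
i=4 t=7 v=5: DROP (t<17-2); WM=17
i=5 t=28 v=9: → [24,32); WM=26; [16,24) fires=1
i=6 t=32 v=2: → [32,40); WM=30
i=7 t=35 v=3: → [32,40); WM=33; [24,32) fires=1
i=8 t=36 v=9: → [32,40); WM=34

4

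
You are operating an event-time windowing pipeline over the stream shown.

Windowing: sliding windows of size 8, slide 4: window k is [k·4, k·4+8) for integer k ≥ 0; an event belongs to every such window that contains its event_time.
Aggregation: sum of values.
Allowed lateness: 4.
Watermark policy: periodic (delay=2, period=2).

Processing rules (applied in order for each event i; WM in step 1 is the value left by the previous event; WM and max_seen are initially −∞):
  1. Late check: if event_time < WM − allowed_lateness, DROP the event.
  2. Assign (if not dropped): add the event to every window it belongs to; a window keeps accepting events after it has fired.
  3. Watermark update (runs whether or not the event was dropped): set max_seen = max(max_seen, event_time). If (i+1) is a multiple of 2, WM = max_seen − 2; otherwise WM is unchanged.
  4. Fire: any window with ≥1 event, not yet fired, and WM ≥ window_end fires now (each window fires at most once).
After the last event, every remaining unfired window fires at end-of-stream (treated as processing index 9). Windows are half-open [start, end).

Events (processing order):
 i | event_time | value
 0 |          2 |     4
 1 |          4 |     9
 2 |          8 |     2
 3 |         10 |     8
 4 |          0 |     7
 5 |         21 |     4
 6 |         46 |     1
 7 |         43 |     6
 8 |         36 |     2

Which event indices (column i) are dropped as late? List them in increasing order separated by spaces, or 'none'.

i=0 t=2 v=4: → [0,8); WM=−∞
i=1 t=4 v=9: → [4,12),[0,8); WM=2
i=2 t=8 v=2: → [8,16),[4,12); WM=2
i=3 t=10 v=8: → [8,16),[4,12); WM=8; [0,8) fires=13
i=4 t=0 v=7: DROP (t<8-4); WM=8
i=5 t=21 v=4: → [20,28),[16,24); WM=19; [4,12) fires=19 [8,16) fires=10
i=6 t=46 v=1: → [44,52),[40,48); WM=19
i=7 t=43 v=6: → [40,48),[36,44); WM=44; [16,24) fires=4 [20,28) fires=4 [36,44) fires=6
i=8 t=36 v=2: DROP (t<44-4); WM=44

4 8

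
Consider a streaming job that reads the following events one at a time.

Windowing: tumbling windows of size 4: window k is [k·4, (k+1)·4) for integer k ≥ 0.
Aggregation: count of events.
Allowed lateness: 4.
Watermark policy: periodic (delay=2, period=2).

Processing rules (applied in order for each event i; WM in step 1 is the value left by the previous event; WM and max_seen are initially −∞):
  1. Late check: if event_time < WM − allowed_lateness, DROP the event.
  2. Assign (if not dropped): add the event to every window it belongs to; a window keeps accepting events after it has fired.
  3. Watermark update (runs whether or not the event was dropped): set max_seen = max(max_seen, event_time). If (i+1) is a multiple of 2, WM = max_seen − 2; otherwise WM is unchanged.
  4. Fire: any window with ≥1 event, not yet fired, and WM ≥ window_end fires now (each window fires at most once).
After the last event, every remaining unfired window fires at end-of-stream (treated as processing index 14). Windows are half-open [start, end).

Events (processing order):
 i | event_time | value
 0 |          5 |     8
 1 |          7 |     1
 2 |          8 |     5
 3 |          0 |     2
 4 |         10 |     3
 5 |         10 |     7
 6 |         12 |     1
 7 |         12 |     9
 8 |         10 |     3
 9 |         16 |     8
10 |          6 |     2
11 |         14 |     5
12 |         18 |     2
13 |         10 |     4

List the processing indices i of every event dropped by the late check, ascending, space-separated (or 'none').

i=0 t=5 v=8: → [4,8); WM=−∞
i=1 t=7 v=1: → [4,8); WM=5
i=2 t=8 v=5: → [8,12); WM=5
i=3 t=0 v=2: DROP (t<5-4); WM=6
i=4 t=10 v=3: → [8,12); WM=6
i=5 t=10 v=7: → [8,12); WM=8; [4,8) fires=2
i=6 t=12 v=1: → [12,16); WM=8
i=7 t=12 v=9: → [12,16); WM=10
i=8 t=10 v=3: → [8,12); WM=10
i=9 t=16 v=8: → [16,20); WM=14; [8,12) fires=4
i=10 t=6 v=2: DROP (t<14-4); WM=14
i=11 t=14 v=5: → [12,16); WM=14
i=12 t=18 v=2: → [16,20); WM=14
i=13 t=10 v=4: → [8,12); WM=16; [12,16) fires=3

3 10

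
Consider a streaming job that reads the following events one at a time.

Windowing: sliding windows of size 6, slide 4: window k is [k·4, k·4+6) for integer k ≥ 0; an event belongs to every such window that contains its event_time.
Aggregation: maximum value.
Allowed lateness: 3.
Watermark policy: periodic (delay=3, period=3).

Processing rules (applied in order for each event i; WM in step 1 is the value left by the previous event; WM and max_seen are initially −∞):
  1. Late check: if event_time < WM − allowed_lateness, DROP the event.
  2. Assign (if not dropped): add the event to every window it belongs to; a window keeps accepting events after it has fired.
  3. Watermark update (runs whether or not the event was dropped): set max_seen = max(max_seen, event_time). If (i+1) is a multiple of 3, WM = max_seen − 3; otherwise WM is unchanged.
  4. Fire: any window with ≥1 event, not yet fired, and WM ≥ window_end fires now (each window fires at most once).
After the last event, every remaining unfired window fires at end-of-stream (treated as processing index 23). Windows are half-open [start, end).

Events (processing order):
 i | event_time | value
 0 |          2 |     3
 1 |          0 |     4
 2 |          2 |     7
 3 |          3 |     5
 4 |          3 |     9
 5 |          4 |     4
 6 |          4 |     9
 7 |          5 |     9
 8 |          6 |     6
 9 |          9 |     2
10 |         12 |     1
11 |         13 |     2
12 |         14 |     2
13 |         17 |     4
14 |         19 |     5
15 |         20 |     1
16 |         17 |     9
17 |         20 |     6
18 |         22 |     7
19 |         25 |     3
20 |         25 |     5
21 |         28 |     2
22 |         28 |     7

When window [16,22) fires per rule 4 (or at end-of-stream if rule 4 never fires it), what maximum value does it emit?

9

i=0 t=2 v=3: → [0,6); WM=−∞
i=1 t=0 v=4: → [0,6); WM=−∞
i=2 t=2 v=7: → [0,6); WM=-1
i=3 t=3 v=5: → [0,6); WM=-1
i=4 t=3 v=9: → [0,6); WM=-1
i=5 t=4 v=4: → [4,10),[0,6); WM=1
i=6 t=4 v=9: → [4,10),[0,6); WM=1
i=7 t=5 v=9: → [4,10),[0,6); WM=1
i=8 t=6 v=6: → [4,10); WM=3
i=9 t=9 v=2: → [8,14),[4,10); WM=3
i=10 t=12 v=1: → [12,18),[8,14); WM=3
i=11 t=13 v=2: → [12,18),[8,14); WM=10; [0,6) fires=9 [4,10) fires=9
i=12 t=14 v=2: → [12,18); WM=10
i=13 t=17 v=4: → [16,22),[12,18); WM=10
i=14 t=19 v=5: → [16,22); WM=16; [8,14) fires=2
i=15 t=20 v=1: → [20,26),[16,22); WM=16
i=16 t=17 v=9: → [16,22),[12,18); WM=16
i=17 t=20 v=6: → [20,26),[16,22); WM=17
i=18 t=22 v=7: → [20,26); WM=17
i=19 t=25 v=3: → [24,30),[20,26); WM=17
i=20 t=25 v=5: → [24,30),[20,26); WM=22; [12,18) fires=9 [16,22) fires=9
i=21 t=28 v=2: → [28,34),[24,30); WM=22
i=22 t=28 v=7: → [28,34),[24,30); WM=22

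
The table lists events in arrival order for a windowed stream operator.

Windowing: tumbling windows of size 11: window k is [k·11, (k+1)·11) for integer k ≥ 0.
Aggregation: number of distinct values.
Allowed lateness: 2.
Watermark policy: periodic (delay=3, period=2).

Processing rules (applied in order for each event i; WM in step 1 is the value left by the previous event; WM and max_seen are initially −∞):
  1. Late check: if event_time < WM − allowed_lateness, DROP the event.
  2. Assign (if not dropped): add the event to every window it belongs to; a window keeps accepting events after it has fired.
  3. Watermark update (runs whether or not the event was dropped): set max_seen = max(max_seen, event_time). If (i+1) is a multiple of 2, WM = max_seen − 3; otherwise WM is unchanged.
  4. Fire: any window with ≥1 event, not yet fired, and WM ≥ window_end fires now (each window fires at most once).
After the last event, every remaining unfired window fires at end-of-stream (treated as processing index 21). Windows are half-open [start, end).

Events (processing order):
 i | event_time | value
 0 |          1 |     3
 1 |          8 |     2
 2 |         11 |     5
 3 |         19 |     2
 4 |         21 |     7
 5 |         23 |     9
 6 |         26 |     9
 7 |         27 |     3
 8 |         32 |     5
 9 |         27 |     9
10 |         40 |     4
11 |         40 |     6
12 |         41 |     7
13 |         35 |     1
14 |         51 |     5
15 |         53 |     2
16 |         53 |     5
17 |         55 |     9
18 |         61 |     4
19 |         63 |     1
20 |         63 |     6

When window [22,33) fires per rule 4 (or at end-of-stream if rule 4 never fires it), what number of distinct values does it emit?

3

i=0 t=1 v=3: → [0,11); WM=−∞
i=1 t=8 v=2: → [0,11); WM=5
i=2 t=11 v=5: → [11,22); WM=5
i=3 t=19 v=2: → [11,22); WM=16; [0,11) fires=2
i=4 t=21 v=7: → [11,22); WM=16
i=5 t=23 v=9: → [22,33); WM=20
i=6 t=26 v=9: → [22,33); WM=20
i=7 t=27 v=3: → [22,33); WM=24; [11,22) fires=3
i=8 t=32 v=5: → [22,33); WM=24
i=9 t=27 v=9: → [22,33); WM=29
i=10 t=40 v=4: → [33,44); WM=29
i=11 t=40 v=6: → [33,44); WM=37; [22,33) fires=3
i=12 t=41 v=7: → [33,44); WM=37
i=13 t=35 v=1: → [33,44); WM=38
i=14 t=51 v=5: → [44,55); WM=38
i=15 t=53 v=2: → [44,55); WM=50; [33,44) fires=4
i=16 t=53 v=5: → [44,55); WM=50
i=17 t=55 v=9: → [55,66); WM=52
i=18 t=61 v=4: → [55,66); WM=52
i=19 t=63 v=1: → [55,66); WM=60; [44,55) fires=2
i=20 t=63 v=6: → [55,66); WM=60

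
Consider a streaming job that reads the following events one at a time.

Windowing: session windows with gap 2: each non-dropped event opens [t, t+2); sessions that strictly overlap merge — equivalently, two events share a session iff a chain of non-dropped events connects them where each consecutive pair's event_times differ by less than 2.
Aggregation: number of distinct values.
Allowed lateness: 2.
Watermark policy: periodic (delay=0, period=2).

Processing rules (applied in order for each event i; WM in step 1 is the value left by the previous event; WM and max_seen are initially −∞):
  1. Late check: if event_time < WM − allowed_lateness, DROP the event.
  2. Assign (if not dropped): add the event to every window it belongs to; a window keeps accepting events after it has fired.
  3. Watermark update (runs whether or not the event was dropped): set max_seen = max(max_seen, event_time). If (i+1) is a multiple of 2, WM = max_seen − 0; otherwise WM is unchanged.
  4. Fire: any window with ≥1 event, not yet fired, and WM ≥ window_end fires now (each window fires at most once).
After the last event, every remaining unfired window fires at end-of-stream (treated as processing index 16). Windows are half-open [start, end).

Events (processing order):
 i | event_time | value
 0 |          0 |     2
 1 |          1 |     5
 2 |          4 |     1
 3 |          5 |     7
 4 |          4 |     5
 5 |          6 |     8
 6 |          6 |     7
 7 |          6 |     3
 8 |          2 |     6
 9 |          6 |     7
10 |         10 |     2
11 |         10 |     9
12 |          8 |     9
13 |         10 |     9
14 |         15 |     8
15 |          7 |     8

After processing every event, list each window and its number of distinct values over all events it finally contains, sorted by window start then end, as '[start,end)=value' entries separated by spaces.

[0,3)=2 [4,8)=5 [8,10)=1 [10,12)=2 [15,17)=1

i=0 t=0 v=2: → [0,2); WM=−∞
i=1 t=1 v=5: → [0,3); WM=1
i=2 t=4 v=1: → [4,6); WM=1
i=3 t=5 v=7: → [4,7); WM=5
i=4 t=4 v=5: → [4,7); WM=5
i=5 t=6 v=8: → [4,8); WM=6
i=6 t=6 v=7: → [4,8); WM=6
i=7 t=6 v=3: → [4,8); WM=6
i=8 t=2 v=6: DROP (t<6-2); WM=6
i=9 t=6 v=7: → [4,8); WM=6
i=10 t=10 v=2: → [10,12); WM=6
i=11 t=10 v=9: → [10,12); WM=10
i=12 t=8 v=9: → [8,10); WM=10
i=13 t=10 v=9: → [10,12); WM=10
i=14 t=15 v=8: → [15,17); WM=10
i=15 t=7 v=8: DROP (t<10-2); WM=15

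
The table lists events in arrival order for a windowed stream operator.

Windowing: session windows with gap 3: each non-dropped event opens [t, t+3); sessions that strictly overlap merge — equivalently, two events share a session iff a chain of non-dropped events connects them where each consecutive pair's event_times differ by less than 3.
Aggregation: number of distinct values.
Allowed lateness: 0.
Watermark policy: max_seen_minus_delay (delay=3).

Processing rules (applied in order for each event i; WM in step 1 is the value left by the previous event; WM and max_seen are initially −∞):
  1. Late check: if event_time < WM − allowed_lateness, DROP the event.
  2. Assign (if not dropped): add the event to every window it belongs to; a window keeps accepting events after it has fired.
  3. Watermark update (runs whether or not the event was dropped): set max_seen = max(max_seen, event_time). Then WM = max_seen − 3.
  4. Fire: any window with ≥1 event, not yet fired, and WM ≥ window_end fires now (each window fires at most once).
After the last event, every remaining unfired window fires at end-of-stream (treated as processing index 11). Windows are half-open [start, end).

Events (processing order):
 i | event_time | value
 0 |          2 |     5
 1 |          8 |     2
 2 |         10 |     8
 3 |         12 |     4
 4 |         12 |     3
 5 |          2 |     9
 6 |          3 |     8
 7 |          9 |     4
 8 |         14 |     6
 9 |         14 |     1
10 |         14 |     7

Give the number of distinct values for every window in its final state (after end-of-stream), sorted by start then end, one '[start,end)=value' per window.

[2,5)=1 [8,17)=7

i=0 t=2 v=5: → [2,5); WM=-1
i=1 t=8 v=2: → [8,11); WM=5
i=2 t=10 v=8: → [8,13); WM=7
i=3 t=12 v=4: → [8,15); WM=9
i=4 t=12 v=3: → [8,15); WM=9
i=5 t=2 v=9: DROP (t<9-0); WM=9
i=6 t=3 v=8: DROP (t<9-0); WM=9
i=7 t=9 v=4: → [8,15); WM=9
i=8 t=14 v=6: → [8,17); WM=11
i=9 t=14 v=1: → [8,17); WM=11
i=10 t=14 v=7: → [8,17); WM=11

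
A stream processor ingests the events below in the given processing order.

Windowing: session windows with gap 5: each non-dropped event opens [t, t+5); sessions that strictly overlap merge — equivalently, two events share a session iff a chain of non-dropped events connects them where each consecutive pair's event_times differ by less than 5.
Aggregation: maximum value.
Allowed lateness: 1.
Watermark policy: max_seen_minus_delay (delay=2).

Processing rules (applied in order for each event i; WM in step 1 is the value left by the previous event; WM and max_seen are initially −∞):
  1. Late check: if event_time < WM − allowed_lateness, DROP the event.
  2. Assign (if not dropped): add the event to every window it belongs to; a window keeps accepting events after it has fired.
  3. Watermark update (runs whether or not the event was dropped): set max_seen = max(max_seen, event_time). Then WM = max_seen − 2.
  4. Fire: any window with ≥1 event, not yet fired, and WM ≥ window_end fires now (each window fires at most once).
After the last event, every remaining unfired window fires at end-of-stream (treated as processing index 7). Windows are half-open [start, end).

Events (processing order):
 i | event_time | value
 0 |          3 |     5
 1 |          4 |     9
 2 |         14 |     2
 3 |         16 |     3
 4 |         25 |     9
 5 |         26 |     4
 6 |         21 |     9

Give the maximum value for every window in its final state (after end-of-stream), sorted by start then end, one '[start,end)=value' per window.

[3,9)=9 [14,21)=3 [25,31)=9

i=0 t=3 v=5: → [3,8); WM=1
i=1 t=4 v=9: → [3,9); WM=2
i=2 t=14 v=2: → [14,19); WM=12
i=3 t=16 v=3: → [14,21); WM=14
i=4 t=25 v=9: → [25,30); WM=23
i=5 t=26 v=4: → [25,31); WM=24
i=6 t=21 v=9: DROP (t<24-1); WM=24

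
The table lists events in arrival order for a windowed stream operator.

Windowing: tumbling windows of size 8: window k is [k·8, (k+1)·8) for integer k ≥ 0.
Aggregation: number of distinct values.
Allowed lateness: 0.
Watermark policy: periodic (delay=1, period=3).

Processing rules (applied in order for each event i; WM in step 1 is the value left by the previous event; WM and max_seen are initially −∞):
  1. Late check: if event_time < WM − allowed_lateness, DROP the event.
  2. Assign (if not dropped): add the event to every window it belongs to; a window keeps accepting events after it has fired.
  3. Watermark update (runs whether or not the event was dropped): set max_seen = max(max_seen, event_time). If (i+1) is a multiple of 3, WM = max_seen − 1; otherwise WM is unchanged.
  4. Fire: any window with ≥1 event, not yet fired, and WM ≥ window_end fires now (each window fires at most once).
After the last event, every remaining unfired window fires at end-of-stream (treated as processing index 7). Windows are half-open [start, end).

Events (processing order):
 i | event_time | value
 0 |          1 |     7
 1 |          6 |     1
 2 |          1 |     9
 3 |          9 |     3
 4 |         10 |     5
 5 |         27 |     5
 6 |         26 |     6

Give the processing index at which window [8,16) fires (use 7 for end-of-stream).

i=0 t=1 v=7: → [0,8); WM=−∞
i=1 t=6 v=1: → [0,8); WM=−∞
i=2 t=1 v=9: → [0,8); WM=5
i=3 t=9 v=3: → [8,16); WM=5
i=4 t=10 v=5: → [8,16); WM=5
i=5 t=27 v=5: → [24,32); WM=26; [0,8) fires=3 [8,16) fires=2
i=6 t=26 v=6: → [24,32); WM=26

5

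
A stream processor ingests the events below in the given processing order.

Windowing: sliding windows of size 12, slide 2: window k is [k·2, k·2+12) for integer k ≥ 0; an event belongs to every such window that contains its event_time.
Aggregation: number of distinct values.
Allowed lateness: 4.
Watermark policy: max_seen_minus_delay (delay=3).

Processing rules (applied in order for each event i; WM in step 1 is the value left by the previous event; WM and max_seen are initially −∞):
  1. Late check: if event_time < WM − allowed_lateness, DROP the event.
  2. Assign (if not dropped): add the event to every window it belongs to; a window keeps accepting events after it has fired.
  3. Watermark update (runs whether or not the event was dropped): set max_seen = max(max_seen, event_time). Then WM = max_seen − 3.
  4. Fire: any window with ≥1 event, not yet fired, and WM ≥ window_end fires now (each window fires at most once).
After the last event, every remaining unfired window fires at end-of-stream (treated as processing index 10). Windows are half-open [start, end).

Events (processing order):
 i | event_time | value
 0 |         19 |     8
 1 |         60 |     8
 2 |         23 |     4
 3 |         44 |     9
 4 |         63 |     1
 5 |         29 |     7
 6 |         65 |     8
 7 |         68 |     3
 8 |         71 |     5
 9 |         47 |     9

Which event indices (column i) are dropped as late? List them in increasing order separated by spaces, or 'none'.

i=0 t=19 v=8: → [18,30),[16,28),[14,26),[12,24),[10,22),[8,20); WM=16
i=1 t=60 v=8: → [60,72),[58,70),[56,68),[54,66),[52,64),[50,62); WM=57; [8,20) fires=1 [10,22) fires=1 [12,24) fires=1 [14,26) fires=1 [16,28) fires=1 [18,30) fires=1
i=2 t=23 v=4: DROP (t<57-4); WM=57
i=3 t=44 v=9: DROP (t<57-4); WM=57
i=4 t=63 v=1: → [62,74),[60,72),[58,70),[56,68),[54,66),[52,64); WM=60
i=5 t=29 v=7: DROP (t<60-4); WM=60
i=6 t=65 v=8: → [64,76),[62,74),[60,72),[58,70),[56,68),[54,66); WM=62; [50,62) fires=1
i=7 t=68 v=3: → [68,80),[66,78),[64,76),[62,74),[60,72),[58,70); WM=65; [52,64) fires=2
i=8 t=71 v=5: → [70,82),[68,80),[66,78),[64,76),[62,74),[60,72); WM=68; [54,66) fires=2 [56,68) fires=2
i=9 t=47 v=9: DROP (t<68-4); WM=68

2 3 5 9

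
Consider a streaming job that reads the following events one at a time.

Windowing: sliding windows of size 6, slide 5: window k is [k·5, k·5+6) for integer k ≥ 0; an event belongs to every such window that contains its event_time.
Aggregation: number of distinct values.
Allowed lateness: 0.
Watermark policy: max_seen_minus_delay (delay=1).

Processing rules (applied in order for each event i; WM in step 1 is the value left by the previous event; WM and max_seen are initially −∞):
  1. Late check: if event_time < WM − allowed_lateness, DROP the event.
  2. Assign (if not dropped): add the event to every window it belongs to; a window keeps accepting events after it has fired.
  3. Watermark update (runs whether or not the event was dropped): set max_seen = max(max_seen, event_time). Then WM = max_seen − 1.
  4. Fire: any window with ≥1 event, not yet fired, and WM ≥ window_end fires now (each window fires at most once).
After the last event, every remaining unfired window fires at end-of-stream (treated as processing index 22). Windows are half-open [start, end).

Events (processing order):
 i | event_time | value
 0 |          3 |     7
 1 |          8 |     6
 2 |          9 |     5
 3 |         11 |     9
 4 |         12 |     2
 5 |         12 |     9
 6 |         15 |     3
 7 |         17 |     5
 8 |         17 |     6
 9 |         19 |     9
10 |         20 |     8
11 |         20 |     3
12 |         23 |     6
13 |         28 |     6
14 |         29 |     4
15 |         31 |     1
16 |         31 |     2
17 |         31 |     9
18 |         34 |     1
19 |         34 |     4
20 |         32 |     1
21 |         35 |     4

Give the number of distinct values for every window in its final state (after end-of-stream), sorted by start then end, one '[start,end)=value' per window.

i=0 t=3 v=7: → [0,6); WM=2
i=1 t=8 v=6: → [5,11); WM=7; [0,6) fires=1
i=2 t=9 v=5: → [5,11); WM=8
i=3 t=11 v=9: → [10,16); WM=10
i=4 t=12 v=2: → [10,16); WM=11; [5,11) fires=2
i=5 t=12 v=9: → [10,16); WM=11
i=6 t=15 v=3: → [15,21),[10,16); WM=14
i=7 t=17 v=5: → [15,21); WM=16; [10,16) fires=3
i=8 t=17 v=6: → [15,21); WM=16
i=9 t=19 v=9: → [15,21); WM=18
i=10 t=20 v=8: → [20,26),[15,21); WM=19
i=11 t=20 v=3: → [20,26),[15,21); WM=19
i=12 t=23 v=6: → [20,26); WM=22; [15,21) fires=5
i=13 t=28 v=6: → [25,31); WM=27; [20,26) fires=3
i=14 t=29 v=4: → [25,31); WM=28
i=15 t=31 v=1: → [30,36); WM=30
i=16 t=31 v=2: → [30,36); WM=30
i=17 t=31 v=9: → [30,36); WM=30
i=18 t=34 v=1: → [30,36); WM=33; [25,31) fires=2
i=19 t=34 v=4: → [30,36); WM=33
i=20 t=32 v=1: DROP (t<33-0); WM=33
i=21 t=35 v=4: → [35,41),[30,36); WM=34

[0,6)=1 [5,11)=2 [10,16)=3 [15,21)=5 [20,26)=3 [25,31)=2 [30,36)=4 [35,41)=1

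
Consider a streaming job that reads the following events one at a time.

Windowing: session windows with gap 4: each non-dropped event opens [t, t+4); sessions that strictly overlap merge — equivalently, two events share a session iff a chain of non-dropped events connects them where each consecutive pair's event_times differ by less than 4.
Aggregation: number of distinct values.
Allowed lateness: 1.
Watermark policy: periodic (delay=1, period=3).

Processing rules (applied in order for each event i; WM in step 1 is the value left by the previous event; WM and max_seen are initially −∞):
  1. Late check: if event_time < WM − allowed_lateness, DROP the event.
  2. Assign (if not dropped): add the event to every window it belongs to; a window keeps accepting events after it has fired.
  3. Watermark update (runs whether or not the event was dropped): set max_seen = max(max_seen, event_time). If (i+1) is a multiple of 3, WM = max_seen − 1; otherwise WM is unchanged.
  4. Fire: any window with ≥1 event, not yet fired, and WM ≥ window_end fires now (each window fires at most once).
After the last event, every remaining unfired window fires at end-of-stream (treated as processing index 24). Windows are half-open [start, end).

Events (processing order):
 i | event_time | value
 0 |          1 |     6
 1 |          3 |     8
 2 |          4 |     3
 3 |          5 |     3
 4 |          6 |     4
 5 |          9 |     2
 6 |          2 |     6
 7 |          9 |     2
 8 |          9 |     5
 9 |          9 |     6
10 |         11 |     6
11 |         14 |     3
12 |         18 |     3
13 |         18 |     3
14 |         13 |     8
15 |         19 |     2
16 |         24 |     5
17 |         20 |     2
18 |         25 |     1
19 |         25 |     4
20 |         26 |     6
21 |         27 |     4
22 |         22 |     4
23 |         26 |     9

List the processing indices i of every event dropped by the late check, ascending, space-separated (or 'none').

6 22

i=0 t=1 v=6: → [1,5); WM=−∞
i=1 t=3 v=8: → [1,7); WM=−∞
i=2 t=4 v=3: → [1,8); WM=3
i=3 t=5 v=3: → [1,9); WM=3
i=4 t=6 v=4: → [1,10); WM=3
i=5 t=9 v=2: → [1,13); WM=8
i=6 t=2 v=6: DROP (t<8-1); WM=8
i=7 t=9 v=2: → [1,13); WM=8
i=8 t=9 v=5: → [1,13); WM=8
i=9 t=9 v=6: → [1,13); WM=8
i=10 t=11 v=6: → [1,15); WM=8
i=11 t=14 v=3: → [1,18); WM=13
i=12 t=18 v=3: → [18,22); WM=13
i=13 t=18 v=3: → [18,22); WM=13
i=14 t=13 v=8: → [1,18); WM=17
i=15 t=19 v=2: → [18,23); WM=17
i=16 t=24 v=5: → [24,28); WM=17
i=17 t=20 v=2: → [18,24); WM=23
i=18 t=25 v=1: → [24,29); WM=23
i=19 t=25 v=4: → [24,29); WM=23
i=20 t=26 v=6: → [24,30); WM=25
i=21 t=27 v=4: → [24,31); WM=25
i=22 t=22 v=4: DROP (t<25-1); WM=25
i=23 t=26 v=9: → [24,31); WM=26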